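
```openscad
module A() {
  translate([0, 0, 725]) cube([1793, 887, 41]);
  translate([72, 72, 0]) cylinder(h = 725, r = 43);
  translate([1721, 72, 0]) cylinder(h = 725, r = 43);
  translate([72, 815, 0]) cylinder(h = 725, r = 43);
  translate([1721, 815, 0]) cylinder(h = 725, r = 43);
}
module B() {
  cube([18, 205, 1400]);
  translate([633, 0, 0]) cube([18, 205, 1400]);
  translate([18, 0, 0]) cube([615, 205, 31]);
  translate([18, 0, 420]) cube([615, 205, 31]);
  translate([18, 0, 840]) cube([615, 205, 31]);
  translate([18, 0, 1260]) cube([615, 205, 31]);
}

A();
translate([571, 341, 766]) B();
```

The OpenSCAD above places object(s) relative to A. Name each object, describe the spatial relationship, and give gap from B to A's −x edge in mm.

A is a table. B is a bookshelf. The bookshelf is on top of the table, centred. The gap from the bookshelf to the table's −x edge is 571 mm.

The bookshelf's min-x is at 571; the table's min-x is 0; gap = 571 mm.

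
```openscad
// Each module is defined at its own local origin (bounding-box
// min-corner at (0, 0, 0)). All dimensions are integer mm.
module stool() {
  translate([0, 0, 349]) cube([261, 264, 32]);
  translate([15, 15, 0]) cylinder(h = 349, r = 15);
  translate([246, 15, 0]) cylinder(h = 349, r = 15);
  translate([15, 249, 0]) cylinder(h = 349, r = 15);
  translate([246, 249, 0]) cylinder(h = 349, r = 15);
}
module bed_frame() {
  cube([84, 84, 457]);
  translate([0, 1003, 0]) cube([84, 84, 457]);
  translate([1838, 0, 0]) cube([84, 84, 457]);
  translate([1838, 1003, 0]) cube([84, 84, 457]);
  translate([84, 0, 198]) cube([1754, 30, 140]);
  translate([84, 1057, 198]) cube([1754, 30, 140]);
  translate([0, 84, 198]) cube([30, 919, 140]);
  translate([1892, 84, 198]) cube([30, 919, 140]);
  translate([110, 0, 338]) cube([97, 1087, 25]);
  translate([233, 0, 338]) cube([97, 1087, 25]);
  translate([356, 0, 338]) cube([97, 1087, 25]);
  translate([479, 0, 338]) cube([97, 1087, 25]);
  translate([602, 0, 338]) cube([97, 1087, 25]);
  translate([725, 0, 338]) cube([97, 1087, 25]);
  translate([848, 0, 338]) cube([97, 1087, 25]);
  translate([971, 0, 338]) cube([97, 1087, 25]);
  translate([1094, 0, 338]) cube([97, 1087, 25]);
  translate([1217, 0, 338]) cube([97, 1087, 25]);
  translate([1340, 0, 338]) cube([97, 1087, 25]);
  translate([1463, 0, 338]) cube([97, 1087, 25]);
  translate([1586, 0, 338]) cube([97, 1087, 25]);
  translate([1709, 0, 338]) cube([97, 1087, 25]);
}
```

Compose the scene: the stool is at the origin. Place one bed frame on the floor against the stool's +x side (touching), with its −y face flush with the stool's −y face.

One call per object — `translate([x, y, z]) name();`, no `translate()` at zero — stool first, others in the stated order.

stool();
translate([261, 0, 0]) bed_frame();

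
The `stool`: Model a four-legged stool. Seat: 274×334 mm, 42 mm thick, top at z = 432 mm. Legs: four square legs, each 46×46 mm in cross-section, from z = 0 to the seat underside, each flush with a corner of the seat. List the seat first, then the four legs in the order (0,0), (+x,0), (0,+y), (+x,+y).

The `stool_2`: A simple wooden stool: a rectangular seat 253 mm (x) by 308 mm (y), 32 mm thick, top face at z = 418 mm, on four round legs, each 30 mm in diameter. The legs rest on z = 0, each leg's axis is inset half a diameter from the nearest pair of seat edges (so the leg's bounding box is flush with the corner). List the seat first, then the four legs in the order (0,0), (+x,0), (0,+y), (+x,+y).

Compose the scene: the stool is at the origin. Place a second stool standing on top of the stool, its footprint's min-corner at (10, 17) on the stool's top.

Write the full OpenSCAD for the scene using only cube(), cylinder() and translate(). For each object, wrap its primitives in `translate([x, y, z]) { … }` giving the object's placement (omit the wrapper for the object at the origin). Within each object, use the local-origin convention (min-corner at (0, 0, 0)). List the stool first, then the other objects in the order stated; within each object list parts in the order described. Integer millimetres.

translate([0, 0, 390]) cube([274, 334, 42]);
cube([46, 46, 390]);
translate([228, 0, 0]) cube([46, 46, 390]);
translate([0, 288, 0]) cube([46, 46, 390]);
translate([228, 288, 0]) cube([46, 46, 390]);
translate([10, 17, 432]) {
  translate([0, 0, 386]) cube([253, 308, 32]);
  translate([15, 15, 0]) cylinder(h = 386, r = 15);
  translate([238, 15, 0]) cylinder(h = 386, r = 15);
  translate([15, 293, 0]) cylinder(h = 386, r = 15);
  translate([238, 293, 0]) cylinder(h = 386, r = 15);
}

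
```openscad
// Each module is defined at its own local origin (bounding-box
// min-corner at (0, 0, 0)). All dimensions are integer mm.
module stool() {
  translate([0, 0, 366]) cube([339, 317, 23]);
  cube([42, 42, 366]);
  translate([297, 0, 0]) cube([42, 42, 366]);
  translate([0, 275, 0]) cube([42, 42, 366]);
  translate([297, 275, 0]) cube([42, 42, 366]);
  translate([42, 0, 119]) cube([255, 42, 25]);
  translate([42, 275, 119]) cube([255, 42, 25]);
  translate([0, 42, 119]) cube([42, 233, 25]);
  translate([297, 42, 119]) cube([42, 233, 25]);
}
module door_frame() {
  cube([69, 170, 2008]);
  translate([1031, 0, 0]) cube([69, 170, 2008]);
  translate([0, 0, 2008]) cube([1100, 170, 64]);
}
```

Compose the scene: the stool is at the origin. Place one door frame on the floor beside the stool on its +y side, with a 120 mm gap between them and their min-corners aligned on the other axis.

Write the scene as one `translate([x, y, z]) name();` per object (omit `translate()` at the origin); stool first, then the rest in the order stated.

stool();
translate([0, 437, 0]) door_frame();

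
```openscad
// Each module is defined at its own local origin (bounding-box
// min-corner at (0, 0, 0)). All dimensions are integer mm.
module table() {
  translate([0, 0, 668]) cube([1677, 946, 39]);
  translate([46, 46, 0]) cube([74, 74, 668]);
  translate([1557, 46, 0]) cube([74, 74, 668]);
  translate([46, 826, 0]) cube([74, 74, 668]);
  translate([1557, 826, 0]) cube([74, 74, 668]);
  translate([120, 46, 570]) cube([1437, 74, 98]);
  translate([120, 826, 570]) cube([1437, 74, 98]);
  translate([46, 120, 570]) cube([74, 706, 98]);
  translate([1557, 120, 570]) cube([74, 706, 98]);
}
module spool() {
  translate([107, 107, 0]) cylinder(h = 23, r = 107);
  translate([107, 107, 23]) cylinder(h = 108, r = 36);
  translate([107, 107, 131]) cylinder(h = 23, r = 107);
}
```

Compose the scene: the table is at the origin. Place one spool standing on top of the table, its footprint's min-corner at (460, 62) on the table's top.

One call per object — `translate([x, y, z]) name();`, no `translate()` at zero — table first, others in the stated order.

table();
translate([460, 62, 707]) spool();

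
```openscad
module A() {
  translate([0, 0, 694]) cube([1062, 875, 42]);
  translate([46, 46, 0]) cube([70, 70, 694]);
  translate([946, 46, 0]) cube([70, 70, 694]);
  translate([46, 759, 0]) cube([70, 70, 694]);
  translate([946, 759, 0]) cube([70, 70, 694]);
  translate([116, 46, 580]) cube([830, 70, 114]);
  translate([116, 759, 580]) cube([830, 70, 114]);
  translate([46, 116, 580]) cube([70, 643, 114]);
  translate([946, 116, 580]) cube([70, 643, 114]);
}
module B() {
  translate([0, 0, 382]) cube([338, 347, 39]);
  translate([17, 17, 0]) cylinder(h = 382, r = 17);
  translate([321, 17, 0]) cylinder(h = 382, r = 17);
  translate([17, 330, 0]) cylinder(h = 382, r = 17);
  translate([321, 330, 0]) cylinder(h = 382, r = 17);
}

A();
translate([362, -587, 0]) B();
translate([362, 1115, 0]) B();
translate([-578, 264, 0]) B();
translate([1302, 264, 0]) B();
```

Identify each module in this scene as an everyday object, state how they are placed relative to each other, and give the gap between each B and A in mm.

A is a table. B is a stool. Four stools sit around the table at the −y, +y, −x, +x sides. The gap between each stool and the table is 240 mm.

Each stool's nearest face is 240 mm from the table's bounding box.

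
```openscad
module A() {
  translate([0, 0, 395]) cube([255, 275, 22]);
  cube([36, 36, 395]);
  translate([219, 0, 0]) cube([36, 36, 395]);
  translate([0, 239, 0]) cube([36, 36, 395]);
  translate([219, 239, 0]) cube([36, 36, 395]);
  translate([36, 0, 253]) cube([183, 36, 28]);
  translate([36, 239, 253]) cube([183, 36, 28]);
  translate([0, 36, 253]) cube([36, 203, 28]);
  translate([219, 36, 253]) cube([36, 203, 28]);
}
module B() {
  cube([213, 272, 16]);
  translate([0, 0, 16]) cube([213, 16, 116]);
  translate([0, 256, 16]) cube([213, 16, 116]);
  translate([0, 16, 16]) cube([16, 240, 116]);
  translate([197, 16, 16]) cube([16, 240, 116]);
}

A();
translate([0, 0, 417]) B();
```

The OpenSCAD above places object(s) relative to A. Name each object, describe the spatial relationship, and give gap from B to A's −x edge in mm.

A is a stool. B is an open box. The open box is on top of the stool. The gap from the open box to the stool's −x edge is 0 mm.

The open box's min-x is at 0; the stool's min-x is 0; gap = 0 mm.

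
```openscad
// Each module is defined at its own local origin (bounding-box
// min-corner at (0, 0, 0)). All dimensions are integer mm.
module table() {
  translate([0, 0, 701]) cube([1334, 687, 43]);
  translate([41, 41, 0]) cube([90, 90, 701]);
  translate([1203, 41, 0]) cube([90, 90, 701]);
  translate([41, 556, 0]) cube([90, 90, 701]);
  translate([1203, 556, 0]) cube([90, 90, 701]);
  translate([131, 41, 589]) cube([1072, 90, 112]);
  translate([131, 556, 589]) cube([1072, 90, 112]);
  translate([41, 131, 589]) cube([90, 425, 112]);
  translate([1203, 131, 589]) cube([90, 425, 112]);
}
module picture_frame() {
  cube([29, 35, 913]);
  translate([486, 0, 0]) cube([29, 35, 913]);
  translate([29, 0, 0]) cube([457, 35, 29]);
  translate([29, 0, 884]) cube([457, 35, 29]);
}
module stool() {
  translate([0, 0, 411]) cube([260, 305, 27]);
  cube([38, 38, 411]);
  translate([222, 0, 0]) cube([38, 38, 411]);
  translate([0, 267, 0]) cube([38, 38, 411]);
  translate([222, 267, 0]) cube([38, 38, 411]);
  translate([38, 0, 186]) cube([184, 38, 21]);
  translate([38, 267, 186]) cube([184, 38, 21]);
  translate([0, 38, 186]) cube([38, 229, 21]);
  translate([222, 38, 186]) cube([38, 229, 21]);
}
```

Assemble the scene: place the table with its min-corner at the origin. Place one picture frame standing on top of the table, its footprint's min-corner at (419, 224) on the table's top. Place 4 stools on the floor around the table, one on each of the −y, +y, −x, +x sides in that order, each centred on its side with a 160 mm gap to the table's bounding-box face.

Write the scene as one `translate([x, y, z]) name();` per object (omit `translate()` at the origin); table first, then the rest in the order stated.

table();
translate([419, 224, 744]) picture_frame();
translate([537, -465, 0]) stool();
translate([537, 847, 0]) stool();
translate([-420, 191, 0]) stool();
translate([1494, 191, 0]) stool();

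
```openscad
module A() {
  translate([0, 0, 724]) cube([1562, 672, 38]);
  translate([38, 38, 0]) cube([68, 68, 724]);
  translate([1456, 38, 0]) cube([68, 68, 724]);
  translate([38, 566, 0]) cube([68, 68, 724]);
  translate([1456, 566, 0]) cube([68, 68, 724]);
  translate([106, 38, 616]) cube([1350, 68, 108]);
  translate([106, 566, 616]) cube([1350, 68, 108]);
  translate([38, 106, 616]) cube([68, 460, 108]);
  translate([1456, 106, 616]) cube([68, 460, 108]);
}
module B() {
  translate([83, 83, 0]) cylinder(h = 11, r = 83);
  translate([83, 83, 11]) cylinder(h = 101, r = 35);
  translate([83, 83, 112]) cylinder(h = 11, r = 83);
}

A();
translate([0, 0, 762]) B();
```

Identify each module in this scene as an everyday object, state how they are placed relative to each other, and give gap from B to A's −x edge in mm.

A is a table. B is a spool. The spool is on top of the table. The gap from the spool to the table's −x edge is 0 mm.

The spool's min-x is at 0; the table's min-x is 0; gap = 0 mm.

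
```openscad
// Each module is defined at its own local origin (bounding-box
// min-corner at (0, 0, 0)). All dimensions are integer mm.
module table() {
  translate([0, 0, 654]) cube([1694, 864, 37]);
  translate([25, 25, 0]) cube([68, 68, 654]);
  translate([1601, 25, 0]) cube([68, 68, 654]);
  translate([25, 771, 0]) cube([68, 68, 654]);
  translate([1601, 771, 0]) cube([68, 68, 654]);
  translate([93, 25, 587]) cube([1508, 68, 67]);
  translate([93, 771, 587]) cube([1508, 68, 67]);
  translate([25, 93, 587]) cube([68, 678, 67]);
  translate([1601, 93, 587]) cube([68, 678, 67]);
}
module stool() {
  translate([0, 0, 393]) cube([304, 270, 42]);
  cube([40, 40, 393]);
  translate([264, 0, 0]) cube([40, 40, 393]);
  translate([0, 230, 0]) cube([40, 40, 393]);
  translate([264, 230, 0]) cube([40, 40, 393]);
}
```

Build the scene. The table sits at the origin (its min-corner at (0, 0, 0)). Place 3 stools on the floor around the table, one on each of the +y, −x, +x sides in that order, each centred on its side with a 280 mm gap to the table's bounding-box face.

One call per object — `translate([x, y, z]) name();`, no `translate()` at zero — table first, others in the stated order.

table();
translate([695, 1144, 0]) stool();
translate([-584, 297, 0]) stool();
translate([1974, 297, 0]) stool();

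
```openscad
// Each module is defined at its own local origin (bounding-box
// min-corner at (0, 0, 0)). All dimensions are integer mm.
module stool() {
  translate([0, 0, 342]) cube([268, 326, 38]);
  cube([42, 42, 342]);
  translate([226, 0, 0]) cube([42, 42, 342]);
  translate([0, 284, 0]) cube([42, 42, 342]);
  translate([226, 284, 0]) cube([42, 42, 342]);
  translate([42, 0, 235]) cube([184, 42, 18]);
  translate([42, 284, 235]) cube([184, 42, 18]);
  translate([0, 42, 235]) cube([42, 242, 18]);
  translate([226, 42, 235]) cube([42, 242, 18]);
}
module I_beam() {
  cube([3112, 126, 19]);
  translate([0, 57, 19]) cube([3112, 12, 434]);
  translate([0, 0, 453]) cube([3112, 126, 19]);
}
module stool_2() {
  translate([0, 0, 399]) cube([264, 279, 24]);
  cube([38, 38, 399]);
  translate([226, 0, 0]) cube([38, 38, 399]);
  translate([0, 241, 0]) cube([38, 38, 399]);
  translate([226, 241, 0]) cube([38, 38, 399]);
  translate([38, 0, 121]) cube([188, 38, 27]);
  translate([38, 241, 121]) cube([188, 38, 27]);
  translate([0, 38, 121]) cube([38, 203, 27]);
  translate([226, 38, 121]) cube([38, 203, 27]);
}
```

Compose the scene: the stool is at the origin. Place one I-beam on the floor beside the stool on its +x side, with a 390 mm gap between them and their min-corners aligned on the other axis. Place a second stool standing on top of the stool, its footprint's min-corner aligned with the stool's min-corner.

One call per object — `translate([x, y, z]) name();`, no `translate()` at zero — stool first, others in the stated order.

stool();
translate([658, 0, 0]) I_beam();
translate([0, 0, 380]) stool_2();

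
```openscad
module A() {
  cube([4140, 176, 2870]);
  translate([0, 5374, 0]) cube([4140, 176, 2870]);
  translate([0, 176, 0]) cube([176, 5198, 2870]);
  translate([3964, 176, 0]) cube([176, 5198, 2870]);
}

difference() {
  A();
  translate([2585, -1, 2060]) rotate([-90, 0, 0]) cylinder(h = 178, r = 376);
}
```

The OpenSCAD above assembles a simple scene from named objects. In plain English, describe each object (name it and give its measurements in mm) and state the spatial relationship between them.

A is a box-shaped house frame (walls only): outside footprint 4140×5550 mm, wall height 2870 mm, wall thickness 176 mm. The two y-facing walls run the full x-width; the two x-facing walls fit between the inner faces of the y-facing walls.

The house frame has a circular hole of radius 376 mm through its front wall, centred at (x = 2585, z = 2060).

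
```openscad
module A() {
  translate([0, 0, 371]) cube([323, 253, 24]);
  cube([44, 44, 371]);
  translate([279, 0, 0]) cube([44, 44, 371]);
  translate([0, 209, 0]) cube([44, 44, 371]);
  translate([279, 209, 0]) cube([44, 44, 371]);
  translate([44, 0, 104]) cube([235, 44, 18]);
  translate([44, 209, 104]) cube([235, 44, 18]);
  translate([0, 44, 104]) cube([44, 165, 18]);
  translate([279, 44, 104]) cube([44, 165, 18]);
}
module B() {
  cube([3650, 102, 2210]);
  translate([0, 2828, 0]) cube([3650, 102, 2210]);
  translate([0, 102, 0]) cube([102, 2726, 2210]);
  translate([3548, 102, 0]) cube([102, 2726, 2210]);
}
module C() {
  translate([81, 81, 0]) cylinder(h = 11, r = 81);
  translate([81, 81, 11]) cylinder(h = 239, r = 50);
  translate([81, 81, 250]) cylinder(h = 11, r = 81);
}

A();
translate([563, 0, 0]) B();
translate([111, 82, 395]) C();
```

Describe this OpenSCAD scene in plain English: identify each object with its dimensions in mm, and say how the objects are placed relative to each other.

A is a four-legged stool. The seat is 323×253 mm, 24 mm thick, top at z = 395 mm. It stands on four square legs, each 44×44 mm in cross-section, from z = 0 to the seat underside, each flush with a corner of the seat. Four stretchers, 44 mm wide and 18 mm tall, connect adjacent legs with their undersides at z = 104 mm, each running between the inner faces of the legs it joins and aligned with the legs' outer faces on the other axis.

B is the wall frame of a small rectangular building: four walls, each 2210 mm tall and 102 mm thick, enclosing a footprint 3650 mm (x) by 2930 mm (y) outside-to-outside, with no floor or roof. The front and back walls (the −y and +y sides) span the full width; the two side walls fit between them.

C is a spool: two coaxial disc flanges of radius 81 mm and thickness 11 mm, joined by a core cylinder of radius 50 mm and height 239 mm. The lower flange rests on z = 0 and the three cylinders share a vertical axis.

The house frame is on the floor beside the stool on its +x side. The spool is on top of the stool.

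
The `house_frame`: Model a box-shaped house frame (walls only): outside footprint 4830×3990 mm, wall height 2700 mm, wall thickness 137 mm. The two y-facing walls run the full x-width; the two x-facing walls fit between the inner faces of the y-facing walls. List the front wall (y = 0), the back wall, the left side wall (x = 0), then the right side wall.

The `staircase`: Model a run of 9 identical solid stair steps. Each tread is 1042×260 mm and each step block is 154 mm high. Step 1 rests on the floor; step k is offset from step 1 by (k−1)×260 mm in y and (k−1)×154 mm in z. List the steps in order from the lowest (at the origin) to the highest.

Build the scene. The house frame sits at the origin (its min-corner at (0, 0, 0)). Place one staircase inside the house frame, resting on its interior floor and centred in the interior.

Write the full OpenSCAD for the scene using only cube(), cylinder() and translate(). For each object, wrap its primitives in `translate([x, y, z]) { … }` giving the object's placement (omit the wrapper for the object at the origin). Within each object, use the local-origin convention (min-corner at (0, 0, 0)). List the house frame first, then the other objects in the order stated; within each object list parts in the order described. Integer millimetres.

cube([4830, 137, 2700]);
translate([0, 3853, 0]) cube([4830, 137, 2700]);
translate([0, 137, 0]) cube([137, 3716, 2700]);
translate([4693, 137, 0]) cube([137, 3716, 2700]);
translate([1894, 825, 0]) {
  cube([1042, 260, 154]);
  translate([0, 260, 154]) cube([1042, 260, 154]);
  translate([0, 520, 308]) cube([1042, 260, 154]);
  translate([0, 780, 462]) cube([1042, 260, 154]);
  translate([0, 1040, 616]) cube([1042, 260, 154]);
  translate([0, 1300, 770]) cube([1042, 260, 154]);
  translate([0, 1560, 924]) cube([1042, 260, 154]);
  translate([0, 1820, 1078]) cube([1042, 260, 154]);
  translate([0, 2080, 1232]) cube([1042, 260, 154]);
}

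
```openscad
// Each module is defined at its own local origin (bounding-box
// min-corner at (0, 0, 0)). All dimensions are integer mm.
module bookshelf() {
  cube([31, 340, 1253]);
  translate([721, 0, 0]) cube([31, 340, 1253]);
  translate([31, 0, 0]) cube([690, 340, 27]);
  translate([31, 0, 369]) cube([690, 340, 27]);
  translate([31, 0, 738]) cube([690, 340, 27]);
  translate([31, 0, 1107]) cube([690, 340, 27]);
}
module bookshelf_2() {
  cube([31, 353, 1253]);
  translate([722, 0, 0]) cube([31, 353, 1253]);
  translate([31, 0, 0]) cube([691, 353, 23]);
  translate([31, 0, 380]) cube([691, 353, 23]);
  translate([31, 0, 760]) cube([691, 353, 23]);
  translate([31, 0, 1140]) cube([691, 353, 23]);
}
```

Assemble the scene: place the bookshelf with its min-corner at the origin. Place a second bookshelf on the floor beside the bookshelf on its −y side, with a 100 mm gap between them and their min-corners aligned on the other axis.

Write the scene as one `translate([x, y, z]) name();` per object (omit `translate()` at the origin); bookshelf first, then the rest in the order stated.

bookshelf();
translate([0, -453, 0]) bookshelf_2();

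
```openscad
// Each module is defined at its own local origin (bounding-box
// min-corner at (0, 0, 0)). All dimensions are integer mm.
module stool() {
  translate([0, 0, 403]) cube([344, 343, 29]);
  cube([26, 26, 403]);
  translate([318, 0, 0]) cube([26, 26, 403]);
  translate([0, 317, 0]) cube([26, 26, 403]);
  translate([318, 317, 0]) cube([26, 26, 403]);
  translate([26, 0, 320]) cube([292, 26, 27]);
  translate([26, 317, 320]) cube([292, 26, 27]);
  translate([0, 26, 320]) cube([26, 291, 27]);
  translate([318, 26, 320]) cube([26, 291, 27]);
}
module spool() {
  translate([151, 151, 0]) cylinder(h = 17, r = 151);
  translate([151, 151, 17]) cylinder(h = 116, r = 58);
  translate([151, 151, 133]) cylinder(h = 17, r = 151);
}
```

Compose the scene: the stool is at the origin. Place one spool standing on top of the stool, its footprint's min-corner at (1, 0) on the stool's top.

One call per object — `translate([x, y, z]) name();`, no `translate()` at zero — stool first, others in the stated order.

stool();
translate([1, 0, 432]) spool();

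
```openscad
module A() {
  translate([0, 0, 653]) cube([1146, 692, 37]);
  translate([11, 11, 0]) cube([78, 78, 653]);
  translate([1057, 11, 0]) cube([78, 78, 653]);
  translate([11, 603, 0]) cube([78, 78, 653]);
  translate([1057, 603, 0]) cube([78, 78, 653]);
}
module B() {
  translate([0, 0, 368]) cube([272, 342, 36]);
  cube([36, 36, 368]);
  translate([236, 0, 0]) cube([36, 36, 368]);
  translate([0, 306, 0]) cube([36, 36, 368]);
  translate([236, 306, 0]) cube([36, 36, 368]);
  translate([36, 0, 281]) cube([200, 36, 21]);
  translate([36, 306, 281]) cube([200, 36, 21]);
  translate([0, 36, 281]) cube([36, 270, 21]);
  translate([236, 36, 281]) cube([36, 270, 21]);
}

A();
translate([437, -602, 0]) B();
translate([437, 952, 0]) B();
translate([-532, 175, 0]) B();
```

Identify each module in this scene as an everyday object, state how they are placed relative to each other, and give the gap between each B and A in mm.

A is a table. B is a stool. Three stools sit around the table at the −y, +y, −x sides. The gap between each stool and the table is 260 mm.

Each stool's nearest face is 260 mm from the table's bounding box.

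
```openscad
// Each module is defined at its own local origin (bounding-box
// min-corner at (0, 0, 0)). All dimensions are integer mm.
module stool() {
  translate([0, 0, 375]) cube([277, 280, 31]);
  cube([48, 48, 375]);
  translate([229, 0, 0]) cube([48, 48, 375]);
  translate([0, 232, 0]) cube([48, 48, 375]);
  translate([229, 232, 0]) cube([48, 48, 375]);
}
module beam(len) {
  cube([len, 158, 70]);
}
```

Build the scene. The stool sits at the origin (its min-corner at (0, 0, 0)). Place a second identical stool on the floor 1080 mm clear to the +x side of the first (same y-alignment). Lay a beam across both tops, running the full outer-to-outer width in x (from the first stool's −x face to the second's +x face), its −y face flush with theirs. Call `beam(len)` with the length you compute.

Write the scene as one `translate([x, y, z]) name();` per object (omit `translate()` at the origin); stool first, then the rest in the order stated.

stool();
translate([1357, 0, 0]) stool();
translate([0, 0, 406]) beam(1634);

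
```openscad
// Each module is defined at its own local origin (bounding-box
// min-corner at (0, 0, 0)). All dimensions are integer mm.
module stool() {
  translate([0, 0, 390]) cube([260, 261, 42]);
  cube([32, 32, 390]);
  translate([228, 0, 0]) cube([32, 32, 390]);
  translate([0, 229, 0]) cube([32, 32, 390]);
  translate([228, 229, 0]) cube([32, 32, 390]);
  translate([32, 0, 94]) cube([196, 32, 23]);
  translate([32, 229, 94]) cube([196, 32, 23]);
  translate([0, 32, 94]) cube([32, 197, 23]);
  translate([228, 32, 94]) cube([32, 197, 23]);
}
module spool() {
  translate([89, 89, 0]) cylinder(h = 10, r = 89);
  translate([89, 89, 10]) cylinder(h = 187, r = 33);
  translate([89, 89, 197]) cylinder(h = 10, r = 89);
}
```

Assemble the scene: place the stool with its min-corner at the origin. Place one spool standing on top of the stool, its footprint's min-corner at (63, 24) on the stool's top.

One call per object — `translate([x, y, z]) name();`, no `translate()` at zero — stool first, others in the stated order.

stool();
translate([63, 24, 432]) spool();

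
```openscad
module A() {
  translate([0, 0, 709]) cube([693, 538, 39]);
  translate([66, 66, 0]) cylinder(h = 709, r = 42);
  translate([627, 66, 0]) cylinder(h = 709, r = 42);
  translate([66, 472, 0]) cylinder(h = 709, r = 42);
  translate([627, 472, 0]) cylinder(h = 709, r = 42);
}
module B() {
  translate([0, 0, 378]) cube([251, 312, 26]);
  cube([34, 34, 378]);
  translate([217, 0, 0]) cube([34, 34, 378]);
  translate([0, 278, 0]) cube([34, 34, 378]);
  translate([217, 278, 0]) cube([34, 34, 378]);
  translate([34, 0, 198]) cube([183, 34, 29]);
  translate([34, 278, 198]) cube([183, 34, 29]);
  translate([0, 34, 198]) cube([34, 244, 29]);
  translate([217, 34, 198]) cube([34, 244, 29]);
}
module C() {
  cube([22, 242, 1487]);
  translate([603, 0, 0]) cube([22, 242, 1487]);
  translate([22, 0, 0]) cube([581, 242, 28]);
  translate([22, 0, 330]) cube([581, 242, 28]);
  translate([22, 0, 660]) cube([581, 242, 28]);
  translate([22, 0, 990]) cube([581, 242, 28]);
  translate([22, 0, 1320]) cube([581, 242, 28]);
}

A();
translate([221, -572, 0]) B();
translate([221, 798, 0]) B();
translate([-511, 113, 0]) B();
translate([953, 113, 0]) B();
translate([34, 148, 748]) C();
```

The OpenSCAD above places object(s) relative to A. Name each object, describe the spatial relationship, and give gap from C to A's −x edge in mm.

A is a table. B is a stool. C is a bookshelf. Four stools sit around the table at the −y, +y, −x, +x sides. The bookshelf is on top of the table, centred. The gap from the bookshelf to the table's −x edge is 34 mm.

The bookshelf's min-x is at 34; the table's min-x is 0; gap = 34 mm.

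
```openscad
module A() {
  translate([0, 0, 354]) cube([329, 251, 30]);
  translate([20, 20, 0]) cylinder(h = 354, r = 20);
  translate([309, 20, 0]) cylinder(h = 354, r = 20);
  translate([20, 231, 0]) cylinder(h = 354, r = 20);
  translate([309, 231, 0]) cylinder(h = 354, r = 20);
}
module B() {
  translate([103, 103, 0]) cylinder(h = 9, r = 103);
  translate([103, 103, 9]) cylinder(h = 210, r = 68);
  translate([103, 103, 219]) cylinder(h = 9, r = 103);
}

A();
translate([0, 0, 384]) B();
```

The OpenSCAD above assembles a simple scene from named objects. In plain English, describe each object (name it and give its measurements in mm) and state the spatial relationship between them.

A is a simple wooden stool: a rectangular seat 329 mm (x) by 251 mm (y), 30 mm thick, top face at z = 384 mm, on four round legs, each 40 mm in diameter. The legs rest on z = 0, each leg's axis is inset half a diameter from the nearest pair of seat edges (so the leg's bounding box is flush with the corner).

B is a spool: two coaxial disc flanges of radius 103 mm and thickness 9 mm, joined by a core cylinder of radius 68 mm and height 210 mm. The lower flange rests on z = 0 and the three cylinders share a vertical axis.

The spool is on top of the stool.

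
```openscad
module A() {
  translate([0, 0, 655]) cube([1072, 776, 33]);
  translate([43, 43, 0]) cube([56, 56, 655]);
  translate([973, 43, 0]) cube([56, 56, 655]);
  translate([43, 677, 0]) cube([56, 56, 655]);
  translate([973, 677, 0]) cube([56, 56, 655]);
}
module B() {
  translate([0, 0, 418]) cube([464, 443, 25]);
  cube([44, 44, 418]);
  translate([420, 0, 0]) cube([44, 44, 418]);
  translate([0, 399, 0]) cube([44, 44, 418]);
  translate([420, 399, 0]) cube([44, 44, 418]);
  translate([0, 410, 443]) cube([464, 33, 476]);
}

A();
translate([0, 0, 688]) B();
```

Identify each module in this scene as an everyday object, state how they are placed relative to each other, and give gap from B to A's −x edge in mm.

A is a table. B is a chair. The chair is on top of the table. The gap from the chair to the table's −x edge is 0 mm.

The chair's min-x is at 0; the table's min-x is 0; gap = 0 mm.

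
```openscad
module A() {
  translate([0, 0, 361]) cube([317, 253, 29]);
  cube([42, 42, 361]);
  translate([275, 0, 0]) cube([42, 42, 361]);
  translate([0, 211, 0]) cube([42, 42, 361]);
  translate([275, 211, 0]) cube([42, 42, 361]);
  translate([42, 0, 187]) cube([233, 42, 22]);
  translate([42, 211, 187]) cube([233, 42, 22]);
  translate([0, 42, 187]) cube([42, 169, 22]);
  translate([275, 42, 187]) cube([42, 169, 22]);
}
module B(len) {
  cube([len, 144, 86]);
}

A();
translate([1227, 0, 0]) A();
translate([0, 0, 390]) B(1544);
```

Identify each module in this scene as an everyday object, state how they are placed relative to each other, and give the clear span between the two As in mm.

A is a stool. B is a beam. A beam spans the tops of two stools. The clear span between the two stools is 910 mm.

Second stool starts at x = 1227; first ends at x = 317; clear span = 1227 − 317 = 910 mm.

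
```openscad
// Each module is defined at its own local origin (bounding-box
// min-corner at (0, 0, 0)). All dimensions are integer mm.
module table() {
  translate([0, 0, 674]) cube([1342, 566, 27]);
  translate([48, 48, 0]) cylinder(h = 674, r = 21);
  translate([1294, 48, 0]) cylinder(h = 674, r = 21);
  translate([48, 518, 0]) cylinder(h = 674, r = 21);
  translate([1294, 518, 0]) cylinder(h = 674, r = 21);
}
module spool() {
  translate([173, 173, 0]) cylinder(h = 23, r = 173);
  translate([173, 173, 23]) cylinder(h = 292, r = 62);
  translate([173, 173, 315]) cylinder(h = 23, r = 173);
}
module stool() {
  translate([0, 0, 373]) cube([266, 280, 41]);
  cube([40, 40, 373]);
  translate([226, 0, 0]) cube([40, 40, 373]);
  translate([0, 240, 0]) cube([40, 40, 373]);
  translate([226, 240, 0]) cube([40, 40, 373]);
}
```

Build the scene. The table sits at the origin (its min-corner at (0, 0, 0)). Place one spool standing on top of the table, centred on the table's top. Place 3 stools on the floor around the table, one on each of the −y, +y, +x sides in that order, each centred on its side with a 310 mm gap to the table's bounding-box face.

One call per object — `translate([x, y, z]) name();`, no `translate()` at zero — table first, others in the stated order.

table();
translate([498, 110, 701]) spool();
translate([538, -590, 0]) stool();
translate([538, 876, 0]) stool();
translate([1652, 143, 0]) stool();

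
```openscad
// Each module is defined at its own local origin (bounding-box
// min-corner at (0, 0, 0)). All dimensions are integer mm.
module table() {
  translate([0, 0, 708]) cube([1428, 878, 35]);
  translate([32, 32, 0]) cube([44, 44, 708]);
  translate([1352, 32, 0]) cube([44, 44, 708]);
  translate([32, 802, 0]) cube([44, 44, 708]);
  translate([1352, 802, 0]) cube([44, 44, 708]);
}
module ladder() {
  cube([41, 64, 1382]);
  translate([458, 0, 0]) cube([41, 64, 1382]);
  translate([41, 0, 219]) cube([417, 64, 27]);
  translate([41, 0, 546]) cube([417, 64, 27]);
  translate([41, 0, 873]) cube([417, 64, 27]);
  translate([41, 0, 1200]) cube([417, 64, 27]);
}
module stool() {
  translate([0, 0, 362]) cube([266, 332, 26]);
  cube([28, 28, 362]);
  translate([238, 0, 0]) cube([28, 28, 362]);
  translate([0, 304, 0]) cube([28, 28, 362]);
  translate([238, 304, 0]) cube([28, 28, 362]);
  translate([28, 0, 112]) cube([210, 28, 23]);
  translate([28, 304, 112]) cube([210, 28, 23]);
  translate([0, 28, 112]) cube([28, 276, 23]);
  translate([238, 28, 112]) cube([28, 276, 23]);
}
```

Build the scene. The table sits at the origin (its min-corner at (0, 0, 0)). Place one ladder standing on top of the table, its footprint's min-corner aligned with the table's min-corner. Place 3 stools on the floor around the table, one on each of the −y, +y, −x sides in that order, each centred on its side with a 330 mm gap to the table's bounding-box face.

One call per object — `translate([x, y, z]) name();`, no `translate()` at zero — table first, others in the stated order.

table();
translate([0, 0, 743]) ladder();
translate([581, -662, 0]) stool();
translate([581, 1208, 0]) stool();
translate([-596, 273, 0]) stool();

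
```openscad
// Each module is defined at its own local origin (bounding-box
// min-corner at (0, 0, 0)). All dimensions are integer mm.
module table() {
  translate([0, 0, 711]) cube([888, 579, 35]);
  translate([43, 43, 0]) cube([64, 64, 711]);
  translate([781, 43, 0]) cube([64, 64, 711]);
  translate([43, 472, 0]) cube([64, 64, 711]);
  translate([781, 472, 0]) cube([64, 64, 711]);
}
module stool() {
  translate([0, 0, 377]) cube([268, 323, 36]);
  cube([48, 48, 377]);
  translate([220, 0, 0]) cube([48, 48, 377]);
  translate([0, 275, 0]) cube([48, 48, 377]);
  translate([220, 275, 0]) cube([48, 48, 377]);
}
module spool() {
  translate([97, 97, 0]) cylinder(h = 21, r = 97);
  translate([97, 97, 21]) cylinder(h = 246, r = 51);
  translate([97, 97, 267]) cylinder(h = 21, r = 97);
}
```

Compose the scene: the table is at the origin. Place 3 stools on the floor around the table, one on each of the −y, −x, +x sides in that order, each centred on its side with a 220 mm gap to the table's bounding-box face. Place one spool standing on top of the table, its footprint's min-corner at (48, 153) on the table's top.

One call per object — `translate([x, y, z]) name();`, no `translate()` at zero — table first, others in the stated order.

table();
translate([310, -543, 0]) stool();
translate([-488, 128, 0]) stool();
translate([1108, 128, 0]) stool();
translate([48, 153, 746]) spool();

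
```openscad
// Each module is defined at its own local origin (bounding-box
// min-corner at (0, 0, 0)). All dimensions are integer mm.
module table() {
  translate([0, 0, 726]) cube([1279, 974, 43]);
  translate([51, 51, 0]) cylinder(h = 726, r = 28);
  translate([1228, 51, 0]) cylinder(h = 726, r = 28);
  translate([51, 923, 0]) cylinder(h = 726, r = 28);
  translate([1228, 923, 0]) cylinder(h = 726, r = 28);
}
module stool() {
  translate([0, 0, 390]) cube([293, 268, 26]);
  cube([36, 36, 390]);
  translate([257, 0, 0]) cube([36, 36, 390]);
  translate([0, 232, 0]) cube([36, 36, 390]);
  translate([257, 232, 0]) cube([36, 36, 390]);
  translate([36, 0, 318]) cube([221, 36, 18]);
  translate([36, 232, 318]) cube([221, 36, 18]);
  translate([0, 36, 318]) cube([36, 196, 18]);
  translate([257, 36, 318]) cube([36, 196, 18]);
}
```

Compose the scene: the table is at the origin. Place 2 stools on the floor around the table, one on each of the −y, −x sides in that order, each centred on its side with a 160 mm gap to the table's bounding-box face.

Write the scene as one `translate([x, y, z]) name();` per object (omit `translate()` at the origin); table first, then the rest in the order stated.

table();
translate([493, -428, 0]) stool();
translate([-453, 353, 0]) stool();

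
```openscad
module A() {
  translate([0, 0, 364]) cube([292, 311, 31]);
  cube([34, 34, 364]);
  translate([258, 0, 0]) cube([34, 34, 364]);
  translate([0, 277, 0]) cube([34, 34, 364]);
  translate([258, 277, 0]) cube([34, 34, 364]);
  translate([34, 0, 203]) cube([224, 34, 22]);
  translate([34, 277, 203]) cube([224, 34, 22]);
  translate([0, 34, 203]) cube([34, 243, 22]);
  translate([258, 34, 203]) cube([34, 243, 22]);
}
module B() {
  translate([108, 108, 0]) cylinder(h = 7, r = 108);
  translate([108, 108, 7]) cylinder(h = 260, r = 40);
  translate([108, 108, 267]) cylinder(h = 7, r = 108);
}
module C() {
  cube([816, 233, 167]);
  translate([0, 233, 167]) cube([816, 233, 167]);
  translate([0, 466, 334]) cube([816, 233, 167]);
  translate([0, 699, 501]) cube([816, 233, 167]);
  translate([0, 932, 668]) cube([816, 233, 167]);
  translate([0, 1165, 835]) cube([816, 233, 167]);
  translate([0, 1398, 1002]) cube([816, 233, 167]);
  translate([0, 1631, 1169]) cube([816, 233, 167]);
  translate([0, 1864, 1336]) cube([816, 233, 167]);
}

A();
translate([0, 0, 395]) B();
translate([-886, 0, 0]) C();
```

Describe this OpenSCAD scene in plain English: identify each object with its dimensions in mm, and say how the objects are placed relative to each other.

A is a four-legged stool. The seat is a 292×311×31 mm slab whose top surface is at z = 395 mm; four square legs, each 34×34 mm in cross-section, run from the floor (z = 0) to the underside of the seat, each flush with a corner of the seat. Four stretchers, 34 mm wide and 22 mm tall, connect adjacent legs with their undersides at z = 203 mm, each running between the inner faces of the legs it joins and aligned with the legs' outer faces on the other axis.

B is a spool: two coaxial disc flanges of radius 108 mm and thickness 7 mm, joined by a core cylinder of radius 40 mm and height 260 mm. The lower flange rests on z = 0 and the three cylinders share a vertical axis.

C is a straight staircase of 9 solid steps. Each step is 816 mm wide (x), 233 mm deep (y, the going) and 167 mm tall (the rise). The first step rests on the floor; each subsequent step sits one going further in +y and one rise higher in +z, directly behind and above the previous step with no overlap.

The spool is on top of the stool. The staircase is on the floor beside the stool on its −x side.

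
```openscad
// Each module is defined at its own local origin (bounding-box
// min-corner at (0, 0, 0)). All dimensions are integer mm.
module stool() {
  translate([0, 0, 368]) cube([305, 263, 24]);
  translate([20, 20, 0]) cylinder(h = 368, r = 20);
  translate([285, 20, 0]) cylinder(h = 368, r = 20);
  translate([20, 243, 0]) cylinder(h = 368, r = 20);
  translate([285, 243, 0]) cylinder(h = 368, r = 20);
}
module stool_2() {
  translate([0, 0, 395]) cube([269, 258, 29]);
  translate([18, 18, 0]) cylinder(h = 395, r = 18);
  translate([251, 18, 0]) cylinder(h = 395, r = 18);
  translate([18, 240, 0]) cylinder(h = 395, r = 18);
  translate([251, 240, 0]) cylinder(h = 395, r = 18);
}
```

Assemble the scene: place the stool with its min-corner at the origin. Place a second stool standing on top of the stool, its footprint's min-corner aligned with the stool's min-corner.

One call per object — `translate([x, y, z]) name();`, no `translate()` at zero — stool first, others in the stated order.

stool();
translate([0, 0, 392]) stool_2();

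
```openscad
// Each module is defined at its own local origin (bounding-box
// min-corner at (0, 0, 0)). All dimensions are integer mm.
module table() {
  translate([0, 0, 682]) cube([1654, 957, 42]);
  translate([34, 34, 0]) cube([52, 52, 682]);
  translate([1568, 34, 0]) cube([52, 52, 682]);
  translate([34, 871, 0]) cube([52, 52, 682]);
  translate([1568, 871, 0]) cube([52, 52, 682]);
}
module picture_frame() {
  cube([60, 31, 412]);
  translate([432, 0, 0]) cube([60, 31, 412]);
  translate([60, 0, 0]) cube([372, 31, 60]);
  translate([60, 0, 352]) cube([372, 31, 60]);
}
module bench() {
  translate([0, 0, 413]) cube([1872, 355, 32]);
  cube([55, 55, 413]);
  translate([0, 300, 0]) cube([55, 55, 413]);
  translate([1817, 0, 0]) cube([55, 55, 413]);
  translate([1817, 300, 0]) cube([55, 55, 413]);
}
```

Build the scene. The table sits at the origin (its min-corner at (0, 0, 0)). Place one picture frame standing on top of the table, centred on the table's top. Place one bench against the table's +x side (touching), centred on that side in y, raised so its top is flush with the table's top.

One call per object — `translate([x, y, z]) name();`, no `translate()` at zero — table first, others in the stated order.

table();
translate([581, 463, 724]) picture_frame();
translate([1654, 301, 279]) bench();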